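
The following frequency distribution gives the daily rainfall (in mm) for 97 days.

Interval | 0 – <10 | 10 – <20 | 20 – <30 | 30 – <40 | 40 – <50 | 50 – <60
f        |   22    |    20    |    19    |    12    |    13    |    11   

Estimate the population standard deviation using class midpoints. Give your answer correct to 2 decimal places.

Midpoints: 5, 15, 25, 35, 45, 55
n = 97, Σfm = 2495, mean = 25.7216
Σfm² = 91225
Σf(m − x̄)² = Σfm² − (Σfm)²/n = 91225 − 2495²/97 = 27049.4845
Population variance = 27049.4845 / 97 = 278.8607
Standard deviation = √278.8607 = 16.6991

16.70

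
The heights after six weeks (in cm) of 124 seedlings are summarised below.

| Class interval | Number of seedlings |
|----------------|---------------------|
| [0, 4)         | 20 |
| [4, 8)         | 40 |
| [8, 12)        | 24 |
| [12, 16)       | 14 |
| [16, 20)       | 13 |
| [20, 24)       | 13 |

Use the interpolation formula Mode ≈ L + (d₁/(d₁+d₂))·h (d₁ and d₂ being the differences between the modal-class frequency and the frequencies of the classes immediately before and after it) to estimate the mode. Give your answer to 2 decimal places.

Modal class: [4, 8) (highest frequency 40).
d₁ = 40 − 20 = 20, d₂ = 40 − 24 = 16
Mode ≈ 4 + (20/(20+16)) × 4 = 4 + 2.2222 = 6.2222

6.22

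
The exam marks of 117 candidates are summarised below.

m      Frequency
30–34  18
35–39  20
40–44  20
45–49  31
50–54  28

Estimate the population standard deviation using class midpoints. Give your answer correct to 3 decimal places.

Midpoints: 32, 37, 42, 47, 52
n = 117, Σfm = 5069, mean = 43.3248
Σfm² = 225283
Σf(m − x̄)² = Σfm² − (Σfm)²/n = 225283 − 5069²/117 = 5669.6581
Population variance = 5669.6581 / 117 = 48.4586
Standard deviation = √48.4586 = 6.9612

6.961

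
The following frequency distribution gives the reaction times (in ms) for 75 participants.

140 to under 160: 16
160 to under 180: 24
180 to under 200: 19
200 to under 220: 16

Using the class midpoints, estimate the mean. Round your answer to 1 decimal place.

Midpoints: 150, 170, 190, 210
Σfm = 16×150 + 24×170 + 19×190 + 16×210 = 13450
n = Σf = 75
Mean = 13450 / 75 = 179.3333

179.3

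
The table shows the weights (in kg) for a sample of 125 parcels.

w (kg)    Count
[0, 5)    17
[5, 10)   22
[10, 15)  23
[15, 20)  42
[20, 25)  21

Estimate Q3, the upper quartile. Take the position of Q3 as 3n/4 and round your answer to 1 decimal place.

Cumulative frequencies: 17, 39, 62, 104, 125
n = 125; position = 3n/4 = 93.75.
This falls in the class [15, 20): L = 15, F = 62, f = 42, h = 5.
Upper quartile ≈ 15 + ((93.75 − 62) / 42) × 5 = 18.7798

18.8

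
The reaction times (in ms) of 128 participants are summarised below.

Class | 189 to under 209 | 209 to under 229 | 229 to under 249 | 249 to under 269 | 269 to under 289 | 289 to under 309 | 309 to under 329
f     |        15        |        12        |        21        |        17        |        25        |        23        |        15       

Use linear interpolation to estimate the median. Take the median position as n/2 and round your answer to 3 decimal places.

Cumulative frequencies: 15, 27, 48, 65, 90, 113, 128
n = 128; position = n/2 = 64.
This falls in the class 249 to under 269: L = 249, F = 48, f = 17, h = 20.
Median ≈ 249 + ((64 − 48) / 17) × 20 = 267.8235

267.824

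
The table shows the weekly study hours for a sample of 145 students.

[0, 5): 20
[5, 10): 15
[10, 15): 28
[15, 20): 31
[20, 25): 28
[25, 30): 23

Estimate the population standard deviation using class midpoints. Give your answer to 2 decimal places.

8.04

Midpoints: 2.5, 7.5, 12.5, 17.5, 22.5, 27.5
n = 145, Σfm = 2317.5, mean = 15.9828
Σfm² = 46406.25
Σf(m − x̄)² = Σfm² − (Σfm)²/n = 46406.25 − 2317.5²/145 = 9366.2069
Population variance = 9366.2069 / 145 = 64.5945
Standard deviation = √64.5945 = 8.0371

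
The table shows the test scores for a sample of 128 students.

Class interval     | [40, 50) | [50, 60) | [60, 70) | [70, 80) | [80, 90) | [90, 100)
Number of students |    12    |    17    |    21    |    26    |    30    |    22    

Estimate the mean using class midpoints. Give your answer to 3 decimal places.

73.672

Midpoints: 45, 55, 65, 75, 85, 95
Σfm = 12×45 + 17×55 + 21×65 + 26×75 + 30×85 + 22×95 = 9430
n = Σf = 128
Mean = 9430 / 128 = 73.6719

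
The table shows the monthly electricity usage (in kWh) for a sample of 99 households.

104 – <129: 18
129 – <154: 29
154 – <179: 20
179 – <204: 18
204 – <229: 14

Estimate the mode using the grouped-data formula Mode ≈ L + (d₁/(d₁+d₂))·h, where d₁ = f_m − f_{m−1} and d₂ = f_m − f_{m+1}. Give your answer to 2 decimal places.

142.75

Modal class: 129 – <154 (highest frequency 29).
d₁ = 29 − 18 = 11, d₂ = 29 − 20 = 9
Mode ≈ 129 + (11/(11+9)) × 25 = 129 + 13.7500 = 142.7500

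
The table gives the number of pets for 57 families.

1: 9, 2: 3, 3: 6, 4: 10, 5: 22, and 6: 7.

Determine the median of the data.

Cumulative frequencies: 9, 12, 18, 28, 50, 57
n = 57, so the median is the value in position (n+1)/2 = 29.
Position 29 falls at value 5.

5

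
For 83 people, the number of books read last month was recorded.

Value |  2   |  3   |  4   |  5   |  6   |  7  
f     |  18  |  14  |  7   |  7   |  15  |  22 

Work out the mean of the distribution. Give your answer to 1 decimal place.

Values: 2, 3, 4, 5, 6, 7
Σfx = 18×2 + 14×3 + 7×4 + 7×5 + 15×6 + 22×7 = 385
n = Σf = 83
Mean = 385 / 83 = 4.6386

4.6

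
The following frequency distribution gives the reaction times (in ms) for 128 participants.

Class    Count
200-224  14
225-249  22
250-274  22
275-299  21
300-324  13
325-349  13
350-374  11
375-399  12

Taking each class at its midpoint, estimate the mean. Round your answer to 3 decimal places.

289.344

Midpoints: 212, 237, 262, 287, 312, 337, 362, 387
Σfm = 14×212 + 22×237 + 22×262 + 21×287 + 13×312 + 13×337 + 11×362 + 12×387 = 37036
n = Σf = 128
Mean = 37036 / 128 = 289.3438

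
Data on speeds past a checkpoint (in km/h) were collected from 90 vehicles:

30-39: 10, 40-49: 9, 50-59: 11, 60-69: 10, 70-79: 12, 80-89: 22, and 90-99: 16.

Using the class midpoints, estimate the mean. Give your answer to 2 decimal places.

Midpoints: 34.5, 44.5, 54.5, 64.5, 74.5, 84.5, 94.5
Σfm = 10×34.5 + 9×44.5 + 11×54.5 + 10×64.5 + 12×74.5 + 22×84.5 + 16×94.5 = 6255
n = Σf = 90
Mean = 6255 / 90 = 69.5000

69.50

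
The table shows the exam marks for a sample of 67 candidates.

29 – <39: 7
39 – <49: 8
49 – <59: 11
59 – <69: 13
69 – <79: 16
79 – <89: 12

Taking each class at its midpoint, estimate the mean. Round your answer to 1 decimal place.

62.8

Midpoints: 34, 44, 54, 64, 74, 84
Σfm = 7×34 + 8×44 + 11×54 + 13×64 + 16×74 + 12×84 = 4208
n = Σf = 67
Mean = 4208 / 67 = 62.8060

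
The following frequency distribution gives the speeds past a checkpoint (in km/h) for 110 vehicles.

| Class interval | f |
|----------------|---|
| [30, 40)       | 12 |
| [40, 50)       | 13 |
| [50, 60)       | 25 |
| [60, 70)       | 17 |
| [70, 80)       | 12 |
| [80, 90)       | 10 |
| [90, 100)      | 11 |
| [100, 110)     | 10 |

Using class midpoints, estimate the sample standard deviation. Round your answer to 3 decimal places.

21.268

Midpoints: 35, 45, 55, 65, 75, 85, 95, 105
n = 110, Σfm = 7330, mean = 66.6364
Σfm² = 537750
Σf(m − x̄)² = Σfm² − (Σfm)²/n = 537750 − 7330²/110 = 49305.4545
Sample variance = 49305.4545 / 109 = 452.3436
Standard deviation = √452.3436 = 21.2684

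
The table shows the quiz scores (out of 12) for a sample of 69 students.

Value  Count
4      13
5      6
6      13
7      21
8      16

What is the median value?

7

Cumulative frequencies: 13, 19, 32, 53, 69
n = 69, so the median is the value in position (n+1)/2 = 35.
Position 35 falls at value 7.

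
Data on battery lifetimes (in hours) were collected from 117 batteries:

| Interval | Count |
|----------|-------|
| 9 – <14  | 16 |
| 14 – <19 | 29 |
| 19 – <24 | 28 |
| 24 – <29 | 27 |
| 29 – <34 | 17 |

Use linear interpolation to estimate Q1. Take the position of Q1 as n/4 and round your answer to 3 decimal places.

Cumulative frequencies: 16, 45, 73, 100, 117
n = 117; position = n/4 = 29.25.
This falls in the class 14 – <19: L = 14, F = 16, f = 29, h = 5.
Lower quartile ≈ 14 + ((29.25 − 16) / 29) × 5 = 16.2845

16.284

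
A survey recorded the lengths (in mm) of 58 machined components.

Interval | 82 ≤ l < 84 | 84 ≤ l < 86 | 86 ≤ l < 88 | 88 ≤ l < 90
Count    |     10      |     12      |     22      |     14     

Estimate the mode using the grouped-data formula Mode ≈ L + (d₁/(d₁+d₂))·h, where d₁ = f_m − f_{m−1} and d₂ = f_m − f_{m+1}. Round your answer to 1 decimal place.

87.1

Modal class: 86 ≤ l < 88 (highest frequency 22).
d₁ = 22 − 12 = 10, d₂ = 22 − 14 = 8
Mode ≈ 86 + (10/(10+8)) × 2 = 86 + 1.1111 = 87.1111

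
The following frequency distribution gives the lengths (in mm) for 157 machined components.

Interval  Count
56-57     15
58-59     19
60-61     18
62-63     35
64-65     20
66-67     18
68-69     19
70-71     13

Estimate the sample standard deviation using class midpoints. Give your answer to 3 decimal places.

4.157

Midpoints: 56.5, 58.5, 60.5, 62.5, 64.5, 66.5, 68.5, 70.5
n = 157, Σfm = 9940.5, mean = 63.3153
Σfm² = 632081.25
Σf(m − x̄)² = Σfm² − (Σfm)²/n = 632081.25 − 9940.5²/157 = 2695.6433
Sample variance = 2695.6433 / 156 = 17.2798
Standard deviation = √17.2798 = 4.1569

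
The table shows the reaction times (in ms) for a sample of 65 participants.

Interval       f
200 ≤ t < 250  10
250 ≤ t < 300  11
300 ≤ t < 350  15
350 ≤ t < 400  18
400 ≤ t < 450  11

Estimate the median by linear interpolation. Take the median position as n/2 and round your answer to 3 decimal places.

338.333

Cumulative frequencies: 10, 21, 36, 54, 65
n = 65; position = n/2 = 32.5.
This falls in the class 300 ≤ t < 350: L = 300, F = 21, f = 15, h = 50.
Median ≈ 300 + ((32.5 − 21) / 15) × 50 = 338.3333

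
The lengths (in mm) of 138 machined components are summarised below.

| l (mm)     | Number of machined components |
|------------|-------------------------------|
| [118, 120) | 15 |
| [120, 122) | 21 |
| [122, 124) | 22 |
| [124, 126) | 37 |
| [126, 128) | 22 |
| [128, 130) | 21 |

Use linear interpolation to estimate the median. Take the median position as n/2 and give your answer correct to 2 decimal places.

Cumulative frequencies: 15, 36, 58, 95, 117, 138
n = 138; position = n/2 = 69.
This falls in the class [124, 126): L = 124, F = 58, f = 37, h = 2.
Median ≈ 124 + ((69 − 58) / 37) × 2 = 124.5946

124.59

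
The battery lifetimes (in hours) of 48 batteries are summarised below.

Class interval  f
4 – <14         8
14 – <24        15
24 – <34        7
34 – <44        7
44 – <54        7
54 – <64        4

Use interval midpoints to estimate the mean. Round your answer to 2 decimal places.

29.42

Midpoints: 9, 19, 29, 39, 49, 59
Σfm = 8×9 + 15×19 + 7×29 + 7×39 + 7×49 + 4×59 = 1412
n = Σf = 48
Mean = 1412 / 48 = 29.4167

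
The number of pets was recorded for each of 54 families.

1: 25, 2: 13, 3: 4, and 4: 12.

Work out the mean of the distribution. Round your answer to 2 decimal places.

Values: 1, 2, 3, 4
Σfx = 25×1 + 13×2 + 4×3 + 12×4 = 111
n = Σf = 54
Mean = 111 / 54 = 2.0556

2.06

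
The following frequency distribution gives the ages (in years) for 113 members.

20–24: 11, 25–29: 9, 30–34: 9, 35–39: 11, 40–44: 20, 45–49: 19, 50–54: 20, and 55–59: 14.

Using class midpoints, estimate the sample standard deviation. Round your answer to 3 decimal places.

Midpoints: 22, 27, 32, 37, 42, 47, 52, 57
n = 113, Σfm = 4751, mean = 42.0442
Σfm² = 212977
Σf(m − x̄)² = Σfm² − (Σfm)²/n = 212977 − 4751²/113 = 13224.7788
Sample variance = 13224.7788 / 112 = 118.0784
Standard deviation = √118.0784 = 10.8664

10.866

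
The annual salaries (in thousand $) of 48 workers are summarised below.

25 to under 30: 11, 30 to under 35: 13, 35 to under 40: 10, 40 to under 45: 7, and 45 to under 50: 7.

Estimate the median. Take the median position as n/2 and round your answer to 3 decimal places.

Cumulative frequencies: 11, 24, 34, 41, 48
n = 48; position = n/2 = 24.
This falls in the class 30 to under 35: L = 30, F = 11, f = 13, h = 5.
Median ≈ 30 + ((24 − 11) / 13) × 5 = 35.0000

35.000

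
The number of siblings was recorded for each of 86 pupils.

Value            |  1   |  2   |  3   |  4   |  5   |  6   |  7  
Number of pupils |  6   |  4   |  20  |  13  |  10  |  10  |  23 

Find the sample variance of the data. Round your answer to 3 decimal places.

Values: 1, 2, 3, 4, 5, 6, 7
n = 86, Σfx = 397, mean = 4.6163
Σfx² = 2147
Σf(x − x̄)² = Σfx² − (Σfx)²/n = 2147 − 397²/86 = 314.3372
Sample variance = 314.3372 / 85 = 3.6981

3.698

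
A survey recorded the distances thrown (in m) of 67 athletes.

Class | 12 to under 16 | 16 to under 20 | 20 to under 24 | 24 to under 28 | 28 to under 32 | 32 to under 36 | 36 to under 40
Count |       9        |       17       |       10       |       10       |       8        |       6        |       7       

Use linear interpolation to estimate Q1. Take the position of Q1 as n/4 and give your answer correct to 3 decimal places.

Cumulative frequencies: 9, 26, 36, 46, 54, 60, 67
n = 67; position = n/4 = 16.75.
This falls in the class 16 to under 20: L = 16, F = 9, f = 17, h = 4.
Lower quartile ≈ 16 + ((16.75 − 9) / 17) × 4 = 17.8235

17.824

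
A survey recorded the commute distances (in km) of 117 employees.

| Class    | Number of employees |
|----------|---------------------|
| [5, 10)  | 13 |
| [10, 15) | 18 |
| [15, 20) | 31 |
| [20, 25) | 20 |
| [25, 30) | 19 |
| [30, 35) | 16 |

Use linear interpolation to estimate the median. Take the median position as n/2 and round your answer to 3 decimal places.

19.435

Cumulative frequencies: 13, 31, 62, 82, 101, 117
n = 117; position = n/2 = 58.5.
This falls in the class [15, 20): L = 15, F = 31, f = 31, h = 5.
Median ≈ 15 + ((58.5 − 31) / 31) × 5 = 19.4355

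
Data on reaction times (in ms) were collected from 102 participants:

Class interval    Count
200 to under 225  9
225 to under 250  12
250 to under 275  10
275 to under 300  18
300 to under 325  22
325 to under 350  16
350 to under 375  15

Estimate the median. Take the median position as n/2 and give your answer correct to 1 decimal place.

302.3

Cumulative frequencies: 9, 21, 31, 49, 71, 87, 102
n = 102; position = n/2 = 51.
This falls in the class 300 to under 325: L = 300, F = 49, f = 22, h = 25.
Median ≈ 300 + ((51 − 49) / 22) × 25 = 302.2727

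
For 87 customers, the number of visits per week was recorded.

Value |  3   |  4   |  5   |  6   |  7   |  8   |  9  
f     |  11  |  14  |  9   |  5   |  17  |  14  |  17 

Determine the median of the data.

7

Cumulative frequencies: 11, 25, 34, 39, 56, 70, 87
n = 87, so the median is the value in position (n+1)/2 = 44.
Position 44 falls at value 7.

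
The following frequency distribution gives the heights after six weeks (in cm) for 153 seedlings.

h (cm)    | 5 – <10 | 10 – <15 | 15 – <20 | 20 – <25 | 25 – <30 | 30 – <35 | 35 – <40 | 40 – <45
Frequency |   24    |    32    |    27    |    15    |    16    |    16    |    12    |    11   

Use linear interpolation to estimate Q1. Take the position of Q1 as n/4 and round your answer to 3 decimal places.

12.227

Cumulative frequencies: 24, 56, 83, 98, 114, 130, 142, 153
n = 153; position = n/4 = 38.25.
This falls in the class 10 – <15: L = 10, F = 24, f = 32, h = 5.
Lower quartile ≈ 10 + ((38.25 − 24) / 32) × 5 = 12.2266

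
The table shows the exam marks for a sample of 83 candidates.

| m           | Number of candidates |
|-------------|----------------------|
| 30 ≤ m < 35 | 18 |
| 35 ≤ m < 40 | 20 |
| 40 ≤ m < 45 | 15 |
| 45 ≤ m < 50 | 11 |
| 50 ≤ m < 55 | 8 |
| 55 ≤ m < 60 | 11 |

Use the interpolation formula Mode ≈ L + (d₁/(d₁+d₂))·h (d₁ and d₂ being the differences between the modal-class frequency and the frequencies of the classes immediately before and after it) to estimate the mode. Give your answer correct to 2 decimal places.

Modal class: 35 ≤ m < 40 (highest frequency 20).
d₁ = 20 − 18 = 2, d₂ = 20 − 15 = 5
Mode ≈ 35 + (2/(2+5)) × 5 = 35 + 1.4286 = 36.4286

36.43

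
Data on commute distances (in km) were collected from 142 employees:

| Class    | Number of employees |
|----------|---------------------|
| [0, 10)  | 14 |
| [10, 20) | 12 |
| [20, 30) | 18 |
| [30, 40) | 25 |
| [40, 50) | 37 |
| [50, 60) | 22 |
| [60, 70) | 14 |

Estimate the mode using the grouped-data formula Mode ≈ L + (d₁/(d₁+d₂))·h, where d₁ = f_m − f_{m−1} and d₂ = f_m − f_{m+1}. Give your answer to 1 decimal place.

Modal class: [40, 50) (highest frequency 37).
d₁ = 37 − 25 = 12, d₂ = 37 − 22 = 15
Mode ≈ 40 + (12/(12+15)) × 10 = 40 + 4.4444 = 44.4444

44.4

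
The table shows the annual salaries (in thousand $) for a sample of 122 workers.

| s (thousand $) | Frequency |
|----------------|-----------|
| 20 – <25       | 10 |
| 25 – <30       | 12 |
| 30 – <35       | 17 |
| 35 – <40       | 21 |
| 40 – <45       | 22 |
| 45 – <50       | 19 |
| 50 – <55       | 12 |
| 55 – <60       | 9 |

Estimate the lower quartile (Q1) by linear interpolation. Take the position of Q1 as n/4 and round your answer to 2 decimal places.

32.50

Cumulative frequencies: 10, 22, 39, 60, 82, 101, 113, 122
n = 122; position = n/4 = 30.5.
This falls in the class 30 – <35: L = 30, F = 22, f = 17, h = 5.
Lower quartile ≈ 30 + ((30.5 − 22) / 17) × 5 = 32.5000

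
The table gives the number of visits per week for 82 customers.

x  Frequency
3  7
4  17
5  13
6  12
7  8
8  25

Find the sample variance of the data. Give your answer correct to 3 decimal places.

Values: 3, 4, 5, 6, 7, 8
n = 82, Σfx = 482, mean = 5.8780
Σfx² = 3084
Σf(x − x̄)² = Σfx² − (Σfx)²/n = 3084 − 482²/82 = 250.7805
Sample variance = 250.7805 / 81 = 3.0961

3.096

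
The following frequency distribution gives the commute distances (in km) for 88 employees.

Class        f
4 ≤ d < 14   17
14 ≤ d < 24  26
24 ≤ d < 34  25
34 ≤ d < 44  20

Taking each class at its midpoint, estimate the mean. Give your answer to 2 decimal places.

24.45

Midpoints: 9, 19, 29, 39
Σfm = 17×9 + 26×19 + 25×29 + 20×39 = 2152
n = Σf = 88
Mean = 2152 / 88 = 24.4545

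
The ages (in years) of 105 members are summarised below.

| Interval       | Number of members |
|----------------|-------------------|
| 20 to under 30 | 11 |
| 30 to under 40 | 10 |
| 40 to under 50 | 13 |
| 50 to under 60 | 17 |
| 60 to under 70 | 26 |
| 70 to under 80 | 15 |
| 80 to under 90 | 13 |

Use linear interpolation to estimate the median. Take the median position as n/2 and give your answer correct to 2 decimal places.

Cumulative frequencies: 11, 21, 34, 51, 77, 92, 105
n = 105; position = n/2 = 52.5.
This falls in the class 60 to under 70: L = 60, F = 51, f = 26, h = 10.
Median ≈ 60 + ((52.5 − 51) / 26) × 10 = 60.5769

60.58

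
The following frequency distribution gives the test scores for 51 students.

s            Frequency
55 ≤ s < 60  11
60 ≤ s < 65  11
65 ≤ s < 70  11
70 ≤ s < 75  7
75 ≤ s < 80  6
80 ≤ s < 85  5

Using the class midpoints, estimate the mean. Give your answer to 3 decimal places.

Midpoints: 57.5, 62.5, 67.5, 72.5, 77.5, 82.5
Σfm = 11×57.5 + 11×62.5 + 11×67.5 + 7×72.5 + 6×77.5 + 5×82.5 = 3447.5
n = Σf = 51
Mean = 3447.5 / 51 = 67.5980

67.598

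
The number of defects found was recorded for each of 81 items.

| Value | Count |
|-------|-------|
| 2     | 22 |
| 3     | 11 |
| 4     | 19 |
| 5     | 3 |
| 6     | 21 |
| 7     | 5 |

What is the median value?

Cumulative frequencies: 22, 33, 52, 55, 76, 81
n = 81, so the median is the value in position (n+1)/2 = 41.
Position 41 falls at value 4.

4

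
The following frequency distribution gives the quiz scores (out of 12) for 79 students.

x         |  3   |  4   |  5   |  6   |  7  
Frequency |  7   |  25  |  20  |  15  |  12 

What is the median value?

Cumulative frequencies: 7, 32, 52, 67, 79
n = 79, so the median is the value in position (n+1)/2 = 40.
Position 40 falls at value 5.

5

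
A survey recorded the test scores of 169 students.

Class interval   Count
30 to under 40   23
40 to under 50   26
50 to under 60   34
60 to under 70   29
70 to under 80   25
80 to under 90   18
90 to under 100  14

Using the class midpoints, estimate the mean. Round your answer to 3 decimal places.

Midpoints: 35, 45, 55, 65, 75, 85, 95
Σfm = 23×35 + 26×45 + 34×55 + 29×65 + 25×75 + 18×85 + 14×95 = 10465
n = Σf = 169
Mean = 10465 / 169 = 61.9231

61.923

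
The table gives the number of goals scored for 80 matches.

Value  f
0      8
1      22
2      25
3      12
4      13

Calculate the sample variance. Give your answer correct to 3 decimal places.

1.494

Values: 0, 1, 2, 3, 4
n = 80, Σfx = 160, mean = 2.0000
Σfx² = 438
Σf(x − x̄)² = Σfx² − (Σfx)²/n = 438 − 160²/80 = 118.0000
Sample variance = 118.0000 / 79 = 1.4937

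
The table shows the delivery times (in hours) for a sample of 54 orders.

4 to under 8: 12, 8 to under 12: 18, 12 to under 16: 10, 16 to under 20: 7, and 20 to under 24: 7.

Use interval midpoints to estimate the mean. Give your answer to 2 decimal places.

12.44

Midpoints: 6, 10, 14, 18, 22
Σfm = 12×6 + 18×10 + 10×14 + 7×18 + 7×22 = 672
n = Σf = 54
Mean = 672 / 54 = 12.4444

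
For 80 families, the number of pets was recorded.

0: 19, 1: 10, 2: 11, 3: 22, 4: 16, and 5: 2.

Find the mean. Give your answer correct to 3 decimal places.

2.150

Values: 0, 1, 2, 3, 4, 5
Σfx = 19×0 + 10×1 + 11×2 + 22×3 + 16×4 + 2×5 = 172
n = Σf = 80
Mean = 172 / 80 = 2.1500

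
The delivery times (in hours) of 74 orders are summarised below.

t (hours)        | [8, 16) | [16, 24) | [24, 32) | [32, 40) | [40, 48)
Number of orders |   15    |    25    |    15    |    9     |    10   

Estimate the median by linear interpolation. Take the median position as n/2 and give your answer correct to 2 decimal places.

Cumulative frequencies: 15, 40, 55, 64, 74
n = 74; position = n/2 = 37.
This falls in the class [16, 24): L = 16, F = 15, f = 25, h = 8.
Median ≈ 16 + ((37 − 15) / 25) × 8 = 23.0400

23.04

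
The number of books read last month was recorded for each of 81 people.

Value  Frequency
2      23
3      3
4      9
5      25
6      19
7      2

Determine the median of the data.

5

Cumulative frequencies: 23, 26, 35, 60, 79, 81
n = 81, so the median is the value in position (n+1)/2 = 41.
Position 41 falls at value 5.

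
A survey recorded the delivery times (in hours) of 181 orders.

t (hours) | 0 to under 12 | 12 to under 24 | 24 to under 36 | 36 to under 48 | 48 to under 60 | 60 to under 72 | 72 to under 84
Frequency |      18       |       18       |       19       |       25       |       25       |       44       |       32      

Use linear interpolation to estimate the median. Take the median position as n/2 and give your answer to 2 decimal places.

53.04

Cumulative frequencies: 18, 36, 55, 80, 105, 149, 181
n = 181; position = n/2 = 90.5.
This falls in the class 48 to under 60: L = 48, F = 80, f = 25, h = 12.
Median ≈ 48 + ((90.5 − 80) / 25) × 12 = 53.0400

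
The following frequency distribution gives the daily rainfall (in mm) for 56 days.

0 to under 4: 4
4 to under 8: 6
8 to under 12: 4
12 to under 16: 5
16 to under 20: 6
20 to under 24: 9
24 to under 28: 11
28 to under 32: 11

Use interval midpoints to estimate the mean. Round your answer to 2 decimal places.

19.21

Midpoints: 2, 6, 10, 14, 18, 22, 26, 30
Σfm = 4×2 + 6×6 + 4×10 + 5×14 + 6×18 + 9×22 + 11×26 + 11×30 = 1076
n = Σf = 56
Mean = 1076 / 56 = 19.2143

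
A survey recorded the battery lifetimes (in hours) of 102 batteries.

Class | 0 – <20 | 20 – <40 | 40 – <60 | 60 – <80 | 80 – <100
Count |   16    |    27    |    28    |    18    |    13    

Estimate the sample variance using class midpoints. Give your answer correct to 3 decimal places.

628.888

Midpoints: 10, 30, 50, 70, 90
n = 102, Σfm = 4800, mean = 47.0588
Σfm² = 289400
Σf(m − x̄)² = Σfm² − (Σfm)²/n = 289400 − 4800²/102 = 63517.6471
Sample variance = 63517.6471 / 101 = 628.8876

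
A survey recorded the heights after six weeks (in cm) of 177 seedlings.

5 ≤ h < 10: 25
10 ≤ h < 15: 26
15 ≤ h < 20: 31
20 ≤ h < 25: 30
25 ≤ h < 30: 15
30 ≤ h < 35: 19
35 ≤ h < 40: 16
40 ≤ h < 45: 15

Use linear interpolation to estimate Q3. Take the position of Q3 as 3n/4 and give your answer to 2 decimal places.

Cumulative frequencies: 25, 51, 82, 112, 127, 146, 162, 177
n = 177; position = 3n/4 = 132.75.
This falls in the class 30 ≤ h < 35: L = 30, F = 127, f = 19, h = 5.
Upper quartile ≈ 30 + ((132.75 − 127) / 19) × 5 = 31.5132

31.51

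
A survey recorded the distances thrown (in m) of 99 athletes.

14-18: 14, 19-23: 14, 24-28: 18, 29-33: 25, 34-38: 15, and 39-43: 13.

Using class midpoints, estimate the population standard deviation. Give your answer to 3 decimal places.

7.861

Midpoints: 16, 21, 26, 31, 36, 41
n = 99, Σfm = 2834, mean = 28.6263
Σfm² = 87244
Σf(m − x̄)² = Σfm² − (Σfm)²/n = 87244 − 2834²/99 = 6117.1717
Population variance = 6117.1717 / 99 = 61.7896
Standard deviation = √61.7896 = 7.8606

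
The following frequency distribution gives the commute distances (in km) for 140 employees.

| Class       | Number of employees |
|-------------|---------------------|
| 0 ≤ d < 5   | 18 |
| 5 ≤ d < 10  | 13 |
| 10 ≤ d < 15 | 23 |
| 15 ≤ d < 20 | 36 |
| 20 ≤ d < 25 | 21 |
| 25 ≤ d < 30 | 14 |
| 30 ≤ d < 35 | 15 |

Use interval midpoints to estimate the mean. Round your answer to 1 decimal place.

17.2

Midpoints: 2.5, 7.5, 12.5, 17.5, 22.5, 27.5, 32.5
Σfm = 18×2.5 + 13×7.5 + 23×12.5 + 36×17.5 + 21×22.5 + 14×27.5 + 15×32.5 = 2405
n = Σf = 140
Mean = 2405 / 140 = 17.1786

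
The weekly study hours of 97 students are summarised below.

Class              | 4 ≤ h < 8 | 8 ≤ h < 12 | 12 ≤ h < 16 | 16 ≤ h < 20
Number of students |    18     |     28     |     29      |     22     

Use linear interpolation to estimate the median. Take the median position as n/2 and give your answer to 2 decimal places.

12.34

Cumulative frequencies: 18, 46, 75, 97
n = 97; position = n/2 = 48.5.
This falls in the class 12 ≤ h < 16: L = 12, F = 46, f = 29, h = 4.
Median ≈ 12 + ((48.5 − 46) / 29) × 4 = 12.3448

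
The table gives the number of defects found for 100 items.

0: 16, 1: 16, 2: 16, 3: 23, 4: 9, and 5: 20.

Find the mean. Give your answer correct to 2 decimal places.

2.53

Values: 0, 1, 2, 3, 4, 5
Σfx = 16×0 + 16×1 + 16×2 + 23×3 + 9×4 + 20×5 = 253
n = Σf = 100
Mean = 253 / 100 = 2.5300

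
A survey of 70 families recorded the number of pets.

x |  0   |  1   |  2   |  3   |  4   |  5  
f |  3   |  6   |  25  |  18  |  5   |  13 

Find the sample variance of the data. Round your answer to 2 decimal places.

1.88

Values: 0, 1, 2, 3, 4, 5
n = 70, Σfx = 195, mean = 2.7857
Σfx² = 673
Σf(x − x̄)² = Σfx² − (Σfx)²/n = 673 − 195²/70 = 129.7857
Sample variance = 129.7857 / 69 = 1.8810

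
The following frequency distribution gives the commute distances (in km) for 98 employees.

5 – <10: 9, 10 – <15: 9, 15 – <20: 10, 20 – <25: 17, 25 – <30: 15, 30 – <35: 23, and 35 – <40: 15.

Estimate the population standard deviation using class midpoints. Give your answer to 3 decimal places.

Midpoints: 7.5, 12.5, 17.5, 22.5, 27.5, 32.5, 37.5
n = 98, Σfm = 2460, mean = 25.1020
Σfm² = 70312.5
Σf(m − x̄)² = Σfm² − (Σfm)²/n = 70312.5 − 2460²/98 = 8561.4796
Population variance = 8561.4796 / 98 = 87.3620
Standard deviation = √87.3620 = 9.3468

9.347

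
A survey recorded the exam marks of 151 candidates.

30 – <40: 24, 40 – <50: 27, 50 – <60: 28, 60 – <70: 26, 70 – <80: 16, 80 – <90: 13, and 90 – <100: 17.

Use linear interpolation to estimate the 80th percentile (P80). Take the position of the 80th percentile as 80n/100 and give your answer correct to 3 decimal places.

Cumulative frequencies: 24, 51, 79, 105, 121, 134, 151
n = 151; position = 80n/100 = 120.8.
This falls in the class 70 – <80: L = 70, F = 105, f = 16, h = 10.
80th percentile ≈ 70 + ((120.8 − 105) / 16) × 10 = 79.8750

79.875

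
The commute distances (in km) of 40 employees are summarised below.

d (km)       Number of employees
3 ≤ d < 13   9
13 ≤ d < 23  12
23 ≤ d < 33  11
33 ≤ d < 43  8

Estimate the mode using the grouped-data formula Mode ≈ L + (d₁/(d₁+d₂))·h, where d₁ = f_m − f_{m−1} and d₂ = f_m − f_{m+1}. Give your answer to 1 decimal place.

20.5

Modal class: 13 ≤ d < 23 (highest frequency 12).
d₁ = 12 − 9 = 3, d₂ = 12 − 11 = 1
Mode ≈ 13 + (3/(3+1)) × 10 = 13 + 7.5000 = 20.5000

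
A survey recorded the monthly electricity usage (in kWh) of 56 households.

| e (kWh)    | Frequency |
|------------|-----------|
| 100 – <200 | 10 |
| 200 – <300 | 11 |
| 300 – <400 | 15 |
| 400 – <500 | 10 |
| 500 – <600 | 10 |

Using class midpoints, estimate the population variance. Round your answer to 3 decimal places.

Midpoints: 150, 250, 350, 450, 550
n = 56, Σfm = 19500, mean = 348.2143
Σfm² = 7800000
Σf(m − x̄)² = Σfm² − (Σfm)²/n = 7800000 − 19500²/56 = 1009821.4286
Population variance = 1009821.4286 / 56 = 18032.5255

18032.526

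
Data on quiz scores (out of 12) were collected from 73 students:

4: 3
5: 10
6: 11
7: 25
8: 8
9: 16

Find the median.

7

Cumulative frequencies: 3, 13, 24, 49, 57, 73
n = 73, so the median is the value in position (n+1)/2 = 37.
Position 37 falls at value 7.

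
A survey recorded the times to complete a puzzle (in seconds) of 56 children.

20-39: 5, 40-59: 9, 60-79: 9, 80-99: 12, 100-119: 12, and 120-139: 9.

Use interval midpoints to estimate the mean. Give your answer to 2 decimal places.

85.21

Midpoints: 29.5, 49.5, 69.5, 89.5, 109.5, 129.5
Σfm = 5×29.5 + 9×49.5 + 9×69.5 + 12×89.5 + 12×109.5 + 9×129.5 = 4772
n = Σf = 56
Mean = 4772 / 56 = 85.2143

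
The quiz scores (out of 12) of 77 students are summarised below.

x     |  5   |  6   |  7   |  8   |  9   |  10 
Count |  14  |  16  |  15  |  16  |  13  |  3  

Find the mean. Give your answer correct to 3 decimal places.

Values: 5, 6, 7, 8, 9, 10
Σfx = 14×5 + 16×6 + 15×7 + 16×8 + 13×9 + 3×10 = 546
n = Σf = 77
Mean = 546 / 77 = 7.0909

7.091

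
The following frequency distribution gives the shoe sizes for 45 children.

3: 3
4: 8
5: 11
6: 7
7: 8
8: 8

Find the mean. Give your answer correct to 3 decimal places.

Values: 3, 4, 5, 6, 7, 8
Σfx = 3×3 + 8×4 + 11×5 + 7×6 + 8×7 + 8×8 = 258
n = Σf = 45
Mean = 258 / 45 = 5.7333

5.733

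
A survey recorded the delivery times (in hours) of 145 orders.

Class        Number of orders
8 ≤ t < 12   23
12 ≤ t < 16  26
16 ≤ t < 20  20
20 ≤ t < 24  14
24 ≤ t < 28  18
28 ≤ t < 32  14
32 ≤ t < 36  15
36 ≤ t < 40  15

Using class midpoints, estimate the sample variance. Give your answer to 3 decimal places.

86.590

Midpoints: 10, 14, 18, 22, 26, 30, 34, 38
n = 145, Σfm = 3230, mean = 22.2759
Σfm² = 84420
Σf(m − x̄)² = Σfm² − (Σfm)²/n = 84420 − 3230²/145 = 12468.9655
Sample variance = 12468.9655 / 144 = 86.5900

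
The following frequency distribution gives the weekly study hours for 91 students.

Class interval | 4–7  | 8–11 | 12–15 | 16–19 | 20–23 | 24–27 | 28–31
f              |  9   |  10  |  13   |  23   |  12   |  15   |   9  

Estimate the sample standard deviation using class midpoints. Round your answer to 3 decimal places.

Midpoints: 5.5, 9.5, 13.5, 17.5, 21.5, 25.5, 29.5
n = 91, Σfm = 1628.5, mean = 17.8956
Σfm² = 33720.75
Σf(m − x̄)² = Σfm² − (Σfm)²/n = 33720.75 − 1628.5²/91 = 4577.7582
Sample variance = 4577.7582 / 90 = 50.8640
Standard deviation = √50.8640 = 7.1319

7.132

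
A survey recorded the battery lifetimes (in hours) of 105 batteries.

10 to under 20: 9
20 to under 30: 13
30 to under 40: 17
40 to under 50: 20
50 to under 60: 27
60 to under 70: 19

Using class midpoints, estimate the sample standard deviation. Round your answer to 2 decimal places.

15.59

Midpoints: 15, 25, 35, 45, 55, 65
n = 105, Σfm = 4675, mean = 44.5238
Σfm² = 233425
Σf(m − x̄)² = Σfm² − (Σfm)²/n = 233425 − 4675²/105 = 25276.1905
Sample variance = 25276.1905 / 104 = 243.0403
Standard deviation = √243.0403 = 15.5897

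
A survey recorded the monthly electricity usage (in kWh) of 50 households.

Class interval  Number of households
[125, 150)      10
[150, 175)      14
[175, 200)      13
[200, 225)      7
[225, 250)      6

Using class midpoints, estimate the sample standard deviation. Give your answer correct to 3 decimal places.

32.043

Midpoints: 137.5, 162.5, 187.5, 212.5, 237.5
n = 50, Σfm = 9000, mean = 180.0000
Σfm² = 1670312.5
Σf(m − x̄)² = Σfm² − (Σfm)²/n = 1670312.5 − 9000²/50 = 50312.5000
Sample variance = 50312.5000 / 49 = 1026.7857
Standard deviation = √1026.7857 = 32.0435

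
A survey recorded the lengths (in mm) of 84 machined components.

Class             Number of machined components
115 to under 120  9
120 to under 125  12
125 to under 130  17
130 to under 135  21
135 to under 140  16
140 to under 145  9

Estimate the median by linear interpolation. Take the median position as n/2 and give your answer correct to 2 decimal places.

130.95

Cumulative frequencies: 9, 21, 38, 59, 75, 84
n = 84; position = n/2 = 42.
This falls in the class 130 to under 135: L = 130, F = 38, f = 21, h = 5.
Median ≈ 130 + ((42 − 38) / 21) × 5 = 130.9524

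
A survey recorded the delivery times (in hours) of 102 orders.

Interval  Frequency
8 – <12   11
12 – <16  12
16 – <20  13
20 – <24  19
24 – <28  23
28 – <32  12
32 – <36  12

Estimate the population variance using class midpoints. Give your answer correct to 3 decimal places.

Midpoints: 10, 14, 18, 22, 26, 30, 34
n = 102, Σfm = 2296, mean = 22.5098
Σfm² = 57080
Σf(m − x̄)² = Σfm² − (Σfm)²/n = 57080 − 2296²/102 = 5397.4902
Population variance = 5397.4902 / 102 = 52.9166

52.917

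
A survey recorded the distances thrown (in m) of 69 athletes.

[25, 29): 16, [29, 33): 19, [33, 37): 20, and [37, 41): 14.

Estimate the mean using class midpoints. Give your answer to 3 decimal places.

32.855

Midpoints: 27, 31, 35, 39
Σfm = 16×27 + 19×31 + 20×35 + 14×39 = 2267
n = Σf = 69
Mean = 2267 / 69 = 32.8551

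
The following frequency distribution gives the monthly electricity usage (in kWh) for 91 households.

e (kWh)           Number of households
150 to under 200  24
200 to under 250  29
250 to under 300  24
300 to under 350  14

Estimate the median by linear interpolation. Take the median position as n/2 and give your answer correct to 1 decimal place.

237.1

Cumulative frequencies: 24, 53, 77, 91
n = 91; position = n/2 = 45.5.
This falls in the class 200 to under 250: L = 200, F = 24, f = 29, h = 50.
Median ≈ 200 + ((45.5 − 24) / 29) × 50 = 237.0690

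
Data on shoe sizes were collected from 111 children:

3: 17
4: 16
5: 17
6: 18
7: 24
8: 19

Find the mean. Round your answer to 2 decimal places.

Values: 3, 4, 5, 6, 7, 8
Σfx = 17×3 + 16×4 + 17×5 + 18×6 + 24×7 + 19×8 = 628
n = Σf = 111
Mean = 628 / 111 = 5.6577

5.66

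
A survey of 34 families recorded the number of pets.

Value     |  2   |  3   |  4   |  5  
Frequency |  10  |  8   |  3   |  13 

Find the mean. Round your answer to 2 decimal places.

3.56

Values: 2, 3, 4, 5
Σfx = 10×2 + 8×3 + 3×4 + 13×5 = 121
n = Σf = 34
Mean = 121 / 34 = 3.5588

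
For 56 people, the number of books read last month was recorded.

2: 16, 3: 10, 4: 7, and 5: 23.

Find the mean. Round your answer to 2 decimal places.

Values: 2, 3, 4, 5
Σfx = 16×2 + 10×3 + 7×4 + 23×5 = 205
n = Σf = 56
Mean = 205 / 56 = 3.6607

3.66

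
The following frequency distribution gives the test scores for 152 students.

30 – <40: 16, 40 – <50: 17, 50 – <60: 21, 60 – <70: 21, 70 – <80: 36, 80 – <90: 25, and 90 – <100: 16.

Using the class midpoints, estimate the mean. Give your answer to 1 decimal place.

67.0

Midpoints: 35, 45, 55, 65, 75, 85, 95
Σfm = 16×35 + 17×45 + 21×55 + 21×65 + 36×75 + 25×85 + 16×95 = 10190
n = Σf = 152
Mean = 10190 / 152 = 67.0395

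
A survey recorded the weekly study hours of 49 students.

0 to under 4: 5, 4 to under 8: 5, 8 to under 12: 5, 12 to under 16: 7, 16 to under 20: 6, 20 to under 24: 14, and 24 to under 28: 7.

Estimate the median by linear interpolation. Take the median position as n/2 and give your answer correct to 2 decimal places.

17.67

Cumulative frequencies: 5, 10, 15, 22, 28, 42, 49
n = 49; position = n/2 = 24.5.
This falls in the class 16 to under 20: L = 16, F = 22, f = 6, h = 4.
Median ≈ 16 + ((24.5 − 22) / 6) × 4 = 17.6667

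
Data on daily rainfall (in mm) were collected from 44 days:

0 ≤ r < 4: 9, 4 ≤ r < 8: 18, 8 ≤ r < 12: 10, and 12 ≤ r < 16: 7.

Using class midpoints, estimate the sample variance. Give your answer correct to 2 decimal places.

Midpoints: 2, 6, 10, 14
n = 44, Σfm = 324, mean = 7.3636
Σfm² = 3056
Σf(m − x̄)² = Σfm² − (Σfm)²/n = 3056 − 324²/44 = 670.1818
Sample variance = 670.1818 / 43 = 15.5856

15.59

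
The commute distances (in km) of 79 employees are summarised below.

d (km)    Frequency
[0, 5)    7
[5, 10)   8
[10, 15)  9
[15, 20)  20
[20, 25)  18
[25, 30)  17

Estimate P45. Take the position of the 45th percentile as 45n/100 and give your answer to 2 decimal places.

Cumulative frequencies: 7, 15, 24, 44, 62, 79
n = 79; position = 45n/100 = 35.55.
This falls in the class [15, 20): L = 15, F = 24, f = 20, h = 5.
45th percentile ≈ 15 + ((35.55 − 24) / 20) × 5 = 17.8875

17.89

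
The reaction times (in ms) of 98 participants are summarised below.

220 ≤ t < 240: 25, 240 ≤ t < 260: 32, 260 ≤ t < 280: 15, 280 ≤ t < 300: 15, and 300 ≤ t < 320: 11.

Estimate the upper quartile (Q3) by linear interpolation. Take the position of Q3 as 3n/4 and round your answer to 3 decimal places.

282.000

Cumulative frequencies: 25, 57, 72, 87, 98
n = 98; position = 3n/4 = 73.5.
This falls in the class 280 ≤ t < 300: L = 280, F = 72, f = 15, h = 20.
Upper quartile ≈ 280 + ((73.5 − 72) / 15) × 20 = 282.0000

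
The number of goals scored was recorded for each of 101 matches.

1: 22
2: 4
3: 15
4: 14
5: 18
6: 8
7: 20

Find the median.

Cumulative frequencies: 22, 26, 41, 55, 73, 81, 101
n = 101, so the median is the value in position (n+1)/2 = 51.
Position 51 falls at value 4.

4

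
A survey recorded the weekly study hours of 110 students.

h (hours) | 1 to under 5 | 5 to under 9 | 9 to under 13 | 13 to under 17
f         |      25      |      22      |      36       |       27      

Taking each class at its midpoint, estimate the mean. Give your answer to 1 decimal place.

Midpoints: 3, 7, 11, 15
Σfm = 25×3 + 22×7 + 36×11 + 27×15 = 1030
n = Σf = 110
Mean = 1030 / 110 = 9.3636

9.4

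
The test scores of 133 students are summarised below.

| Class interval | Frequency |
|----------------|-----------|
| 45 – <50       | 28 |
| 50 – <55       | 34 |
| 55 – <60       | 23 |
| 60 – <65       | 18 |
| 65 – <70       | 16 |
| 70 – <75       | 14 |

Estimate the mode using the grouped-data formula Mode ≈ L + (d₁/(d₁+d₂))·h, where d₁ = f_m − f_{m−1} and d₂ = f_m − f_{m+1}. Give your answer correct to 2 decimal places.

Modal class: 50 – <55 (highest frequency 34).
d₁ = 34 − 28 = 6, d₂ = 34 − 23 = 11
Mode ≈ 50 + (6/(6+11)) × 5 = 50 + 1.7647 = 51.7647

51.76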